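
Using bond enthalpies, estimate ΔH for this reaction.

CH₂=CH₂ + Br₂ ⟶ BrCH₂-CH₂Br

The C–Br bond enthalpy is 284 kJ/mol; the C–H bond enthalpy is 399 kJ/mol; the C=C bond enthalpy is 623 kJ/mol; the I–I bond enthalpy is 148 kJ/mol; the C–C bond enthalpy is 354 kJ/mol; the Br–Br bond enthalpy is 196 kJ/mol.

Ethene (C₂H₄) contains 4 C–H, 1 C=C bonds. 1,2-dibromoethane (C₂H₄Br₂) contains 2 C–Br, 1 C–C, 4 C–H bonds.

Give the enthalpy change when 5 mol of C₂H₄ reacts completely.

ΔH = −515 kJ

Bonds broken (reactants):
  Br–Br: 1 × 196 = 196
  C–H: 4 × 399 = 1596
  C=C: 1 × 623 = 623
  Σ(broken) = 2415 kJ
Bonds formed (products):
  C–Br: 2 × 284 = 568
  C–C: 1 × 354 = 354
  C–H: 4 × 399 = 1596
  Σ(formed) = 2518 kJ
ΔH = Σ(broken) − Σ(formed) = 2415 − 2518 = −103 kJ
For 5× the reaction as written: 5 × (−103) = −515 kJ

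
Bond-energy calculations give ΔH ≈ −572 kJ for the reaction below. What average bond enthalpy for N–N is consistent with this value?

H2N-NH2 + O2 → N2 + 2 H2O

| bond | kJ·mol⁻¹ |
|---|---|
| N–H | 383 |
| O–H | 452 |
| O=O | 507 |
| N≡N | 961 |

Let D be the N–N bond energy.
Σ(broken) = 4×383 + 1×D + 1×507 = 2039 + D
Σ(formed) = 1×961 + 4×452 = 2769
ΔH = Σ(broken) − Σ(formed) = (2039 + D) − (2769) = −730 + D
Setting this equal to −572 kJ gives D = 158 kJ/mol.

D(N–N) ≈ 158 kJ/mol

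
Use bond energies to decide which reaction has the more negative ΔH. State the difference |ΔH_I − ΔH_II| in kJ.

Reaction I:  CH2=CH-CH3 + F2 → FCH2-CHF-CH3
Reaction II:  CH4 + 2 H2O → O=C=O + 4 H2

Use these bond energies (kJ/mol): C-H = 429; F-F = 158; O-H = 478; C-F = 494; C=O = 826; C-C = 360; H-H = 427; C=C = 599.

Reaction I, by 859 kJ

Reaction I:
  Bonds broken (reactants):
    C-C: 1 × 360 = 360
    C-H: 6 × 429 = 2574
    C=C: 1 × 599 = 599
    F-F: 1 × 158 = 158
    Σ(broken) = 3691 kJ
  Bonds formed (products):
    C-C: 2 × 360 = 720
    C-F: 2 × 494 = 988
    C-H: 6 × 429 = 2574
    Σ(formed) = 4282 kJ
  ΔH_I = 3691 − 4282 = −591 kJ
Reaction II:
  Bonds broken (reactants):
    C-H: 4 × 429 = 1716
    O-H: 4 × 478 = 1912
    Σ(broken) = 3628 kJ
  Bonds formed (products):
    C=O: 2 × 826 = 1652
    H-H: 4 × 427 = 1708
    Σ(formed) = 3360 kJ
  ΔH_II = 3628 − 3360 = +268 kJ
ΔH_I − ΔH_II = −859 kJ, so reaction I has the more negative ΔH; |ΔH_I − ΔH_II| = 859 kJ.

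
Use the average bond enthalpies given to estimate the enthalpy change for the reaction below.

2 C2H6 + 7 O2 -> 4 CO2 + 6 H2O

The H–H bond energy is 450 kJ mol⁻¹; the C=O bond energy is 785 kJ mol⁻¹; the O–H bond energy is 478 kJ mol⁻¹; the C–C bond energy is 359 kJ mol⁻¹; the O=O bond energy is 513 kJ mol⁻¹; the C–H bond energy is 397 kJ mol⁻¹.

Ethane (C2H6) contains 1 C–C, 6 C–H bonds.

ΔH ≈ −2943 kJ

Bonds broken (reactants):
  C–C: 2 × 359 = 718
  C–H: 12 × 397 = 4764
  O=O: 7 × 513 = 3591
  Σ(broken) = 9073 kJ
Bonds formed (products):
  C=O: 8 × 785 = 6280
  O–H: 12 × 478 = 5736
  Σ(formed) = 12016 kJ
ΔH = Σ(broken) − Σ(formed) = 9073 − 12016 = −2943 kJ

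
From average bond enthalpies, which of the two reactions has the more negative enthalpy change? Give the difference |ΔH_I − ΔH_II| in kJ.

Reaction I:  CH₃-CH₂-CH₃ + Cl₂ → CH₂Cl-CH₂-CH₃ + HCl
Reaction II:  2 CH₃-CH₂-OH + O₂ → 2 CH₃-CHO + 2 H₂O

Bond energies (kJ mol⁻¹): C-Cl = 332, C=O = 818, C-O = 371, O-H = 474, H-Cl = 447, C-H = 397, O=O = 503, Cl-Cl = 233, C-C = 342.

Reaction II, by 396 kJ

Reaction I:
  Bonds broken (reactants):
    C-C: 2 × 342 = 684
    C-H: 8 × 397 = 3176
    Cl-Cl: 1 × 233 = 233
    Σ(broken) = 4093 kJ
  Bonds formed (products):
    C-C: 2 × 342 = 684
    C-Cl: 1 × 332 = 332
    C-H: 7 × 397 = 2779
    H-Cl: 1 × 447 = 447
    Σ(formed) = 4242 kJ
  ΔH_I = 4093 − 4242 = −149 kJ
Reaction II:
  Bonds broken (reactants):
    C-C: 2 × 342 = 684
    C-H: 10 × 397 = 3970
    C-O: 2 × 371 = 742
    O-H: 2 × 474 = 948
    O=O: 1 × 503 = 503
    Σ(broken) = 6847 kJ
  Bonds formed (products):
    C-C: 2 × 342 = 684
    C-H: 8 × 397 = 3176
    C=O: 2 × 818 = 1636
    O-H: 4 × 474 = 1896
    Σ(formed) = 7392 kJ
  ΔH_II = 6847 − 7392 = −545 kJ
ΔH_I − ΔH_II = +396 kJ, so reaction II has the more negative ΔH; |ΔH_I − ΔH_II| = 396 kJ.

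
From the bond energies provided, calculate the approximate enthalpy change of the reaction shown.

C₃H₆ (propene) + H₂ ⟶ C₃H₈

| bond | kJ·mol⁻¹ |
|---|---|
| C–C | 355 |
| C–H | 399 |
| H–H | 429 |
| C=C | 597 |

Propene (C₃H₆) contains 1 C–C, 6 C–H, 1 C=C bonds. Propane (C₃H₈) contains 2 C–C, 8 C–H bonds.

ΔH ≈ −127 kJ

Bonds broken (reactants):
  C–C: 1 × 355 = 355
  C–H: 6 × 399 = 2394
  C=C: 1 × 597 = 597
  H–H: 1 × 429 = 429
  Σ(broken) = 3775 kJ
Bonds formed (products):
  C–C: 2 × 355 = 710
  C–H: 8 × 399 = 3192
  Σ(formed) = 3902 kJ
ΔH = Σ(broken) − Σ(formed) = 3775 − 3902 = −127 kJ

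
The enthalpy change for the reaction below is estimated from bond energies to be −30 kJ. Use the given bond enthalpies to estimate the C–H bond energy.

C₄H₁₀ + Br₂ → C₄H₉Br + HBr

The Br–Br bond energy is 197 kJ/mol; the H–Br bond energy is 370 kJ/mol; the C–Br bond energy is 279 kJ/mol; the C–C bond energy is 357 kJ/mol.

D(C–H) ≈ 422 kJ/mol

Let D be the C–H bond energy.
Σ(broken) = 1×197 + 3×357 + 10×D = 1268 + 10D
Σ(formed) = 1×279 + 3×357 + 9×D + 1×370 = 1720 + 9D
ΔH = Σ(broken) − Σ(formed) = (1268 + 10D) − (1720 + 9D) = −452 + D
Setting this equal to −30 kJ gives D = 422 kJ/mol.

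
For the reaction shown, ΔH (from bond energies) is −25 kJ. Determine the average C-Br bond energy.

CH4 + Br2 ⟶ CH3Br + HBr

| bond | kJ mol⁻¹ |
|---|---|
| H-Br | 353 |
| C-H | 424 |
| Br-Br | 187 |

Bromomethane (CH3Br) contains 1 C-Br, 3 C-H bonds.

D(C-Br) ≈ 283 kJ/mol

Let D be the C-Br bond energy.
Σ(broken) = 1×187 + 4×424 = 1883
Σ(formed) = 1×D + 3×424 + 1×353 = 1625 + D
ΔH = Σ(broken) − Σ(formed) = (1883) − (1625 + D) = +258 − D
Setting this equal to −25 kJ gives D = 283 kJ/mol.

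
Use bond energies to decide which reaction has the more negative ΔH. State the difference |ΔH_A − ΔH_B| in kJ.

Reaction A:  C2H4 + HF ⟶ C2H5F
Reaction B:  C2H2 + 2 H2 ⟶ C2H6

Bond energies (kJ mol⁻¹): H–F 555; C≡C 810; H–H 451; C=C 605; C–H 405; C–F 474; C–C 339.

Reaction B, by 189 kJ

Reaction A:
  Bonds broken (reactants):
    C–H: 4 × 405 = 1620
    C=C: 1 × 605 = 605
    H–F: 1 × 555 = 555
    Σ(broken) = 2780 kJ
  Bonds formed (products):
    C–C: 1 × 339 = 339
    C–F: 1 × 474 = 474
    C–H: 5 × 405 = 2025
    Σ(formed) = 2838 kJ
  ΔH_A = 2780 − 2838 = −58 kJ
Reaction B:
  Bonds broken (reactants):
    C≡C: 1 × 810 = 810
    C–H: 2 × 405 = 810
    H–H: 2 × 451 = 902
    Σ(broken) = 2522 kJ
  Bonds formed (products):
    C–C: 1 × 339 = 339
    C–H: 6 × 405 = 2430
    Σ(formed) = 2769 kJ
  ΔH_B = 2522 − 2769 = −247 kJ
ΔH_A − ΔH_B = +189 kJ, so reaction B has the more negative ΔH; |ΔH_A − ΔH_B| = 189 kJ.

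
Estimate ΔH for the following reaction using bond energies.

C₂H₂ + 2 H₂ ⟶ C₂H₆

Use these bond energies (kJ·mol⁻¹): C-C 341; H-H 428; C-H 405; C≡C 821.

ΔH ≈ −284 kJ

Bonds broken (reactants):
  C≡C: 1 × 821 = 821
  C-H: 2 × 405 = 810
  H-H: 2 × 428 = 856
  Σ(broken) = 2487 kJ
Bonds formed (products):
  C-C: 1 × 341 = 341
  C-H: 6 × 405 = 2430
  Σ(formed) = 2771 kJ
ΔH = Σ(broken) − Σ(formed) = 2487 − 2771 = −284 kJ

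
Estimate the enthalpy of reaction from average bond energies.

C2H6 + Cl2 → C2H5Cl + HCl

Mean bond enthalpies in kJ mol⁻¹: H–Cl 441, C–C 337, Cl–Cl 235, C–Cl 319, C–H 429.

ΔH ≈ −96 kJ

Bonds broken (reactants):
  C–C: 1 × 337 = 337
  C–H: 6 × 429 = 2574
  Cl–Cl: 1 × 235 = 235
  Σ(broken) = 3146 kJ
Bonds formed (products):
  C–C: 1 × 337 = 337
  C–Cl: 1 × 319 = 319
  C–H: 5 × 429 = 2145
  H–Cl: 1 × 441 = 441
  Σ(formed) = 3242 kJ
ΔH = Σ(broken) − Σ(formed) = 3146 − 3242 = −96 kJ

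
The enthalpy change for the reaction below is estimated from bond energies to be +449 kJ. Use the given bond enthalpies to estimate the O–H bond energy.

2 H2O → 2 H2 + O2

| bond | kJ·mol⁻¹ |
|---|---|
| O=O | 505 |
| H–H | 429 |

Let D be the O–H bond energy.
Σ(broken) = 4×D = 4D
Σ(formed) = 2×429 + 1×505 = 1363
ΔH = Σ(broken) − Σ(formed) = (4D) − (1363) = −1363 + 4D
Setting this equal to +449 kJ gives 4D = 1812, so D = 453 kJ/mol.

D(O–H) ≈ 453 kJ/mol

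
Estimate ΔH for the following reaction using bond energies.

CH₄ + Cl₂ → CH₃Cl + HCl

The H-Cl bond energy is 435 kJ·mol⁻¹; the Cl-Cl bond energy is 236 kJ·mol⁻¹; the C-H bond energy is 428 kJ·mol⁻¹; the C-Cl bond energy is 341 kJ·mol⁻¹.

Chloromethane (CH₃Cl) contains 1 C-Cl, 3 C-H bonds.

ΔH ≈ −112 kJ

Bonds broken (reactants):
  C-H: 4 × 428 = 1712
  Cl-Cl: 1 × 236 = 236
  Σ(broken) = 1948 kJ
Bonds formed (products):
  C-Cl: 1 × 341 = 341
  C-H: 3 × 428 = 1284
  H-Cl: 1 × 435 = 435
  Σ(formed) = 2060 kJ
ΔH = Σ(broken) − Σ(formed) = 1948 − 2060 = −112 kJ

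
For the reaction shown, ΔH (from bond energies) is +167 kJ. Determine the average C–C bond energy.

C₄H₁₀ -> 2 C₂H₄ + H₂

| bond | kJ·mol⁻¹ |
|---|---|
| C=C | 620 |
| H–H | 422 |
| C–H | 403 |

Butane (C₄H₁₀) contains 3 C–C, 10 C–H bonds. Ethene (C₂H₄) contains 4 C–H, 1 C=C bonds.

D(C–C) ≈ 341 kJ/mol

Let D be the C–C bond energy.
Σ(broken) = 3×D + 10×403 = 4030 + 3D
Σ(formed) = 8×403 + 2×620 + 1×422 = 4886
ΔH = Σ(broken) − Σ(formed) = (4030 + 3D) − (4886) = −856 + 3D
Setting this equal to +167 kJ gives 3D = 1023, so D = 341 kJ/mol.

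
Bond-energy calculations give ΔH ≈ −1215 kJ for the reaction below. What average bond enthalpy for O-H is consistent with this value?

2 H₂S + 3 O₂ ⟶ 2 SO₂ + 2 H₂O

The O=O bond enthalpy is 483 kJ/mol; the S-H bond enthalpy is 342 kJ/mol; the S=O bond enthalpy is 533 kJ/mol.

D(O-H) ≈ 475 kJ/mol

Let D be the O-H bond energy.
Σ(broken) = 3×483 + 4×342 = 2817
Σ(formed) = 4×D + 4×533 = 2132 + 4D
ΔH = Σ(broken) − Σ(formed) = (2817) − (2132 + 4D) = +685 − 4D
Setting this equal to −1215 kJ gives 4D = 1900, so D = 475 kJ/mol.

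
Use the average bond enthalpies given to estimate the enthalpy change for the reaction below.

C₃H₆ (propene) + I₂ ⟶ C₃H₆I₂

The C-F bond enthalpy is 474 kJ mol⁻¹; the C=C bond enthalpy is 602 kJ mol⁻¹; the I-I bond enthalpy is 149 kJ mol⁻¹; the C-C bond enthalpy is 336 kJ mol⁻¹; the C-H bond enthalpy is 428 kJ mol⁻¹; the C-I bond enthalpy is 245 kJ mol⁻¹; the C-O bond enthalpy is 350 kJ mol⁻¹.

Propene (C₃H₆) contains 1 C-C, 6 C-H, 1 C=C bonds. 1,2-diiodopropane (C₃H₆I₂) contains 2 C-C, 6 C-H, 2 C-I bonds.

Bonds broken (reactants):
  C-C: 1 × 336 = 336
  C-H: 6 × 428 = 2568
  C=C: 1 × 602 = 602
  I-I: 1 × 149 = 149
  Σ(broken) = 3655 kJ
Bonds formed (products):
  C-C: 2 × 336 = 672
  C-H: 6 × 428 = 2568
  C-I: 2 × 245 = 490
  Σ(formed) = 3730 kJ
ΔH = Σ(broken) − Σ(formed) = 3655 − 3730 = −75 kJ

ΔH ≈ −75 kJ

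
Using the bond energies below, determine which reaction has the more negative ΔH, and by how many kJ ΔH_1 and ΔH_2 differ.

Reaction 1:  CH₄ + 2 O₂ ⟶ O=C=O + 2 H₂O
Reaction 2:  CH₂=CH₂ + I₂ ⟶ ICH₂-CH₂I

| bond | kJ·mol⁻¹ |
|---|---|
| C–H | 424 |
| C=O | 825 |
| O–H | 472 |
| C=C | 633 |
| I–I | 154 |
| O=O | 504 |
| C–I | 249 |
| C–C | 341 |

Reaction 1:
  Bonds broken (reactants):
    C–H: 4 × 424 = 1696
    O=O: 2 × 504 = 1008
    Σ(broken) = 2704 kJ
  Bonds formed (products):
    C=O: 2 × 825 = 1650
    O–H: 4 × 472 = 1888
    Σ(formed) = 3538 kJ
  ΔH_1 = 2704 − 3538 = −834 kJ
Reaction 2:
  Bonds broken (reactants):
    C–H: 4 × 424 = 1696
    C=C: 1 × 633 = 633
    I–I: 1 × 154 = 154
    Σ(broken) = 2483 kJ
  Bonds formed (products):
    C–C: 1 × 341 = 341
    C–H: 4 × 424 = 1696
    C–I: 2 × 249 = 498
    Σ(formed) = 2535 kJ
  ΔH_2 = 2483 − 2535 = −52 kJ
ΔH_1 − ΔH_2 = −782 kJ, so reaction 1 has the more negative ΔH; |ΔH_1 − ΔH_2| = 782 kJ.

Reaction 1, by 782 kJ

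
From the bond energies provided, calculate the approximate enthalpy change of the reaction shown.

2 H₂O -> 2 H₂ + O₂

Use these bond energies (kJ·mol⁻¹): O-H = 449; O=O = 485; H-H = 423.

ΔH ≈ +465 kJ

Bonds broken (reactants):
  O-H: 4 × 449 = 1796
  Σ(broken) = 1796 kJ
Bonds formed (products):
  H-H: 2 × 423 = 846
  O=O: 1 × 485 = 485
  Σ(formed) = 1331 kJ
ΔH = Σ(broken) − Σ(formed) = 1796 − 1331 = +465 kJ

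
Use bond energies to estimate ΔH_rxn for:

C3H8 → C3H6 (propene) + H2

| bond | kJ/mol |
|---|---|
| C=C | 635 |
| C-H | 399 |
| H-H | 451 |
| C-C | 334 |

Bonds broken (reactants):
  C-C: 2 × 334 = 668
  C-H: 8 × 399 = 3192
  Σ(broken) = 3860 kJ
Bonds formed (products):
  C-C: 1 × 334 = 334
  C-H: 6 × 399 = 2394
  C=C: 1 × 635 = 635
  H-H: 1 × 451 = 451
  Σ(formed) = 3814 kJ
ΔH = Σ(broken) − Σ(formed) = 3860 − 3814 = +46 kJ

ΔH ≈ +46 kJ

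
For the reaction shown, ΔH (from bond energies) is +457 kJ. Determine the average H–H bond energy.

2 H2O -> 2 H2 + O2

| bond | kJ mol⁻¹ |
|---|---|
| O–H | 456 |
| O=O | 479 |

Let D be the H–H bond energy.
Σ(broken) = 4×456 = 1824
Σ(formed) = 2×D + 1×479 = 479 + 2D
ΔH = Σ(broken) − Σ(formed) = (1824) − (479 + 2D) = +1345 − 2D
Setting this equal to +457 kJ gives 2D = 888, so D = 444 kJ/mol.

D(H–H) ≈ 444 kJ/mol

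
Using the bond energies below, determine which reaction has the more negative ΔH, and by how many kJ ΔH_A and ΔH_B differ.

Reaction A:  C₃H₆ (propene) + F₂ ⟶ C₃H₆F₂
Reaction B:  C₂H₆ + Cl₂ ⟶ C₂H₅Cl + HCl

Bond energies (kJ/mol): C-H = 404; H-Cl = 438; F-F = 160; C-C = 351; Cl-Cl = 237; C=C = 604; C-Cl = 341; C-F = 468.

Reaction A, by 385 kJ

Reaction A:
  Bonds broken (reactants):
    C-C: 1 × 351 = 351
    C-H: 6 × 404 = 2424
    C=C: 1 × 604 = 604
    F-F: 1 × 160 = 160
    Σ(broken) = 3539 kJ
  Bonds formed (products):
    C-C: 2 × 351 = 702
    C-F: 2 × 468 = 936
    C-H: 6 × 404 = 2424
    Σ(formed) = 4062 kJ
  ΔH_A = 3539 − 4062 = −523 kJ
Reaction B:
  Bonds broken (reactants):
    C-C: 1 × 351 = 351
    C-H: 6 × 404 = 2424
    Cl-Cl: 1 × 237 = 237
    Σ(broken) = 3012 kJ
  Bonds formed (products):
    C-C: 1 × 351 = 351
    C-Cl: 1 × 341 = 341
    C-H: 5 × 404 = 2020
    H-Cl: 1 × 438 = 438
    Σ(formed) = 3150 kJ
  ΔH_B = 3012 − 3150 = −138 kJ
ΔH_A − ΔH_B = −385 kJ, so reaction A has the more negative ΔH; |ΔH_A − ΔH_B| = 385 kJ.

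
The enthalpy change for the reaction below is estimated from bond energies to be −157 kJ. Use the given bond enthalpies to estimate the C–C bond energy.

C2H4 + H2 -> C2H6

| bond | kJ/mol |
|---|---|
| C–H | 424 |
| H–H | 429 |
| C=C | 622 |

D(C–C) ≈ 360 kJ/mol

Let D be the C–C bond energy.
Σ(broken) = 4×424 + 1×622 + 1×429 = 2747
Σ(formed) = 1×D + 6×424 = 2544 + D
ΔH = Σ(broken) − Σ(formed) = (2747) − (2544 + D) = +203 − D
Setting this equal to −157 kJ gives D = 360 kJ/mol.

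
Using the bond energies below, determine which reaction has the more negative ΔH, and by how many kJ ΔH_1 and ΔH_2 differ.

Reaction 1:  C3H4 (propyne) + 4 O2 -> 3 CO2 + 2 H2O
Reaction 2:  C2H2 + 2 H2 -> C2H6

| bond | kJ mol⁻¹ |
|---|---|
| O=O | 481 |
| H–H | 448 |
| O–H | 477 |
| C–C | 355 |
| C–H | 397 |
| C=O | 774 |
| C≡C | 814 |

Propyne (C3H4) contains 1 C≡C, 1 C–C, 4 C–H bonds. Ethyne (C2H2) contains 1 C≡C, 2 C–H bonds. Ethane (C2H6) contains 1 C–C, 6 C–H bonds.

Reaction 1, by 1638 kJ

Reaction 1:
  Bonds broken (reactants):
    C≡C: 1 × 814 = 814
    C–C: 1 × 355 = 355
    C–H: 4 × 397 = 1588
    O=O: 4 × 481 = 1924
    Σ(broken) = 4681 kJ
  Bonds formed (products):
    C=O: 6 × 774 = 4644
    O–H: 4 × 477 = 1908
    Σ(formed) = 6552 kJ
  ΔH_1 = 4681 − 6552 = −1871 kJ
Reaction 2:
  Bonds broken (reactants):
    C≡C: 1 × 814 = 814
    C–H: 2 × 397 = 794
    H–H: 2 × 448 = 896
    Σ(broken) = 2504 kJ
  Bonds formed (products):
    C–C: 1 × 355 = 355
    C–H: 6 × 397 = 2382
    Σ(formed) = 2737 kJ
  ΔH_2 = 2504 − 2737 = −233 kJ
ΔH_1 − ΔH_2 = −1638 kJ, so reaction 1 has the more negative ΔH; |ΔH_1 − ΔH_2| = 1638 kJ.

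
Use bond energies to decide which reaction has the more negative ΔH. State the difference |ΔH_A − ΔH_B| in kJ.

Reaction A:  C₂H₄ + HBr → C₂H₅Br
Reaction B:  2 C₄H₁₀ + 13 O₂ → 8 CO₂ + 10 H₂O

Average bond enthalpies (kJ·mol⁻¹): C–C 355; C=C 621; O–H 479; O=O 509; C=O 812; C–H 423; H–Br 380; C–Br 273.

Reaction A:
  Bonds broken (reactants):
    C–H: 4 × 423 = 1692
    C=C: 1 × 621 = 621
    H–Br: 1 × 380 = 380
    Σ(broken) = 2693 kJ
  Bonds formed (products):
    C–Br: 1 × 273 = 273
    C–C: 1 × 355 = 355
    C–H: 5 × 423 = 2115
    Σ(formed) = 2743 kJ
  ΔH_A = 2693 − 2743 = −50 kJ
Reaction B:
  Bonds broken (reactants):
    C–C: 6 × 355 = 2130
    C–H: 20 × 423 = 8460
    O=O: 13 × 509 = 6617
    Σ(broken) = 17207 kJ
  Bonds formed (products):
    C=O: 16 × 812 = 12992
    O–H: 20 × 479 = 9580
    Σ(formed) = 22572 kJ
  ΔH_B = 17207 − 22572 = −5365 kJ
ΔH_A − ΔH_B = +5315 kJ, so reaction B has the more negative ΔH; |ΔH_A − ΔH_B| = 5315 kJ.

Reaction B, by 5315 kJ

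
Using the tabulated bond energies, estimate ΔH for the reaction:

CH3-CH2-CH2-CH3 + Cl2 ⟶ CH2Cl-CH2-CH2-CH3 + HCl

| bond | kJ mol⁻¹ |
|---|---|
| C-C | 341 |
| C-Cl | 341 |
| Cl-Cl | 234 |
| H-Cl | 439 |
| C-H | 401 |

ΔH ≈ −145 kJ

Bonds broken (reactants):
  C-C: 3 × 341 = 1023
  C-H: 10 × 401 = 4010
  Cl-Cl: 1 × 234 = 234
  Σ(broken) = 5267 kJ
Bonds formed (products):
  C-C: 3 × 341 = 1023
  C-Cl: 1 × 341 = 341
  C-H: 9 × 401 = 3609
  H-Cl: 1 × 439 = 439
  Σ(formed) = 5412 kJ
ΔH = Σ(broken) − Σ(formed) = 5267 − 5412 = −145 kJ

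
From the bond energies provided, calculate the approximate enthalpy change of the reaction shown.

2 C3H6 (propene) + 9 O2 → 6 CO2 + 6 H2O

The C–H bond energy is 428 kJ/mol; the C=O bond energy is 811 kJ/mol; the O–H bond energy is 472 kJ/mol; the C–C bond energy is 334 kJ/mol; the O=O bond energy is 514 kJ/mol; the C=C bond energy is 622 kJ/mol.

Bonds broken (reactants):
  C–C: 2 × 334 = 668
  C–H: 12 × 428 = 5136
  C=C: 2 × 622 = 1244
  O=O: 9 × 514 = 4626
  Σ(broken) = 11674 kJ
Bonds formed (products):
  C=O: 12 × 811 = 9732
  O–H: 12 × 472 = 5664
  Σ(formed) = 15396 kJ
ΔH = Σ(broken) − Σ(formed) = 11674 − 15396 = −3722 kJ

ΔH ≈ −3722 kJ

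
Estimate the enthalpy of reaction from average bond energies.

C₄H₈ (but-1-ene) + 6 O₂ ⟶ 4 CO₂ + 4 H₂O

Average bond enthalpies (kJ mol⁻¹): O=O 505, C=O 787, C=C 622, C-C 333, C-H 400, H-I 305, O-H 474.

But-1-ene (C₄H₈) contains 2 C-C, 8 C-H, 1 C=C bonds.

ΔH ≈ −2570 kJ

Bonds broken (reactants):
  C-C: 2 × 333 = 666
  C-H: 8 × 400 = 3200
  C=C: 1 × 622 = 622
  O=O: 6 × 505 = 3030
  Σ(broken) = 7518 kJ
Bonds formed (products):
  C=O: 8 × 787 = 6296
  O-H: 8 × 474 = 3792
  Σ(formed) = 10088 kJ
ΔH = Σ(broken) − Σ(formed) = 7518 − 10088 = −2570 kJ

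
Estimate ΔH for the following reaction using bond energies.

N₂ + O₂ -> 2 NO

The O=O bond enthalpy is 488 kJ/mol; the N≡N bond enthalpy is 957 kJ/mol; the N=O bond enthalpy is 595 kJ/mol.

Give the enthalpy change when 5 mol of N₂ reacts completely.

Bonds broken (reactants):
  N≡N: 1 × 957 = 957
  O=O: 1 × 488 = 488
  Σ(broken) = 1445 kJ
Bonds formed (products):
  N=O: 2 × 595 = 1190
  Σ(formed) = 1190 kJ
ΔH = Σ(broken) − Σ(formed) = 1445 − 1190 = +255 kJ
For 5× the reaction as written: 5 × (+255) = +1275 kJ

ΔH = +1275 kJ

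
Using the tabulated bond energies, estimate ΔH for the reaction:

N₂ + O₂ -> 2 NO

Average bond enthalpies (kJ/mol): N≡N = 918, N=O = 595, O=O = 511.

ΔH ≈ +239 kJ

Bonds broken (reactants):
  N≡N: 1 × 918 = 918
  O=O: 1 × 511 = 511
  Σ(broken) = 1429 kJ
Bonds formed (products):
  N=O: 2 × 595 = 1190
  Σ(formed) = 1190 kJ
ΔH = Σ(broken) − Σ(formed) = 1429 − 1190 = +239 kJ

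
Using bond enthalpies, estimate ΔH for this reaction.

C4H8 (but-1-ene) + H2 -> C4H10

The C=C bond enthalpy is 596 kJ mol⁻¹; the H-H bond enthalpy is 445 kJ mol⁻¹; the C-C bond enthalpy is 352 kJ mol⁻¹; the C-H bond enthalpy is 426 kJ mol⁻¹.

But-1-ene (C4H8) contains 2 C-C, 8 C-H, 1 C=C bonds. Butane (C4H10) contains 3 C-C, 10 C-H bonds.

ΔH ≈ −163 kJ

Bonds broken (reactants):
  C-C: 2 × 352 = 704
  C-H: 8 × 426 = 3408
  C=C: 1 × 596 = 596
  H-H: 1 × 445 = 445
  Σ(broken) = 5153 kJ
Bonds formed (products):
  C-C: 3 × 352 = 1056
  C-H: 10 × 426 = 4260
  Σ(formed) = 5316 kJ
ΔH = Σ(broken) − Σ(formed) = 5153 − 5316 = −163 kJ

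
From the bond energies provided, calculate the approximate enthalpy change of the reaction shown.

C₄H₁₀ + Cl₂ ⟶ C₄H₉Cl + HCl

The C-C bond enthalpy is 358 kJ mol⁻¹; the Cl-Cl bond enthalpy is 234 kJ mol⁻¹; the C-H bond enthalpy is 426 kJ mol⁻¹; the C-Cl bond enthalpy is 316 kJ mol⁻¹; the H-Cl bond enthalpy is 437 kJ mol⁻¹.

ΔH ≈ −93 kJ

Bonds broken (reactants):
  C-C: 3 × 358 = 1074
  C-H: 10 × 426 = 4260
  Cl-Cl: 1 × 234 = 234
  Σ(broken) = 5568 kJ
Bonds formed (products):
  C-C: 3 × 358 = 1074
  C-Cl: 1 × 316 = 316
  C-H: 9 × 426 = 3834
  H-Cl: 1 × 437 = 437
  Σ(formed) = 5661 kJ
ΔH = Σ(broken) − Σ(formed) = 5568 − 5661 = −93 kJ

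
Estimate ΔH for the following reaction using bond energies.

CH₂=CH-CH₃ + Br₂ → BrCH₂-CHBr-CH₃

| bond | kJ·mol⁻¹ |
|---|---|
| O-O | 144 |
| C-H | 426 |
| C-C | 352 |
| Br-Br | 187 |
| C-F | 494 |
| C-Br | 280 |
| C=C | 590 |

Bonds broken (reactants):
  Br-Br: 1 × 187 = 187
  C-C: 1 × 352 = 352
  C-H: 6 × 426 = 2556
  C=C: 1 × 590 = 590
  Σ(broken) = 3685 kJ
Bonds formed (products):
  C-Br: 2 × 280 = 560
  C-C: 2 × 352 = 704
  C-H: 6 × 426 = 2556
  Σ(formed) = 3820 kJ
ΔH = Σ(broken) − Σ(formed) = 3685 − 3820 = −135 kJ

ΔH ≈ −135 kJ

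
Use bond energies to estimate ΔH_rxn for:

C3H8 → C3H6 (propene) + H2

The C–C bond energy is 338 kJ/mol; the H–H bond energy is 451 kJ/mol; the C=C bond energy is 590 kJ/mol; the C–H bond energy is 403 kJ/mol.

ΔH ≈ +103 kJ

Bonds broken (reactants):
  C–C: 2 × 338 = 676
  C–H: 8 × 403 = 3224
  Σ(broken) = 3900 kJ
Bonds formed (products):
  C–C: 1 × 338 = 338
  C–H: 6 × 403 = 2418
  C=C: 1 × 590 = 590
  H–H: 1 × 451 = 451
  Σ(formed) = 3797 kJ
ΔH = Σ(broken) − Σ(formed) = 3900 − 3797 = +103 kJ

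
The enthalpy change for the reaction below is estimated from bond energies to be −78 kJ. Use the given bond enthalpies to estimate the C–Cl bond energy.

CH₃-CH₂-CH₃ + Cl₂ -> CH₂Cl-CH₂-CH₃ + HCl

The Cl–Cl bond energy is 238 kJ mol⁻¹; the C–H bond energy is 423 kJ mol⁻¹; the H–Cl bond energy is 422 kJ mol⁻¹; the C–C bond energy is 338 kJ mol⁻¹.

Let D be the C–Cl bond energy.
Σ(broken) = 2×338 + 8×423 + 1×238 = 4298
Σ(formed) = 2×338 + 1×D + 7×423 + 1×422 = 4059 + D
ΔH = Σ(broken) − Σ(formed) = (4298) − (4059 + D) = +239 − D
Setting this equal to −78 kJ gives D = 317 kJ/mol.

D(C–Cl) ≈ 317 kJ/mol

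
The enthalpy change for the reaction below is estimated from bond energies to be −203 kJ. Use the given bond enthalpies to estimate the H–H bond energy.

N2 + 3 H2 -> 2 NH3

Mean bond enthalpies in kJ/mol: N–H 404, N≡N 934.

D(H–H) ≈ 429 kJ/mol

Let D be the H–H bond energy.
Σ(broken) = 3×D + 1×934 = 934 + 3D
Σ(formed) = 6×404 = 2424
ΔH = Σ(broken) − Σ(formed) = (934 + 3D) − (2424) = −1490 + 3D
Setting this equal to −203 kJ gives 3D = 1287, so D = 429 kJ/mol.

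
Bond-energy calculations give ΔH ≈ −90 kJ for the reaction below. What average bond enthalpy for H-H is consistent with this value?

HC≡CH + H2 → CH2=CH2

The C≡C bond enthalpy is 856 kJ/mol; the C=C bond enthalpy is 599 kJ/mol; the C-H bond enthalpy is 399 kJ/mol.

Let D be the H-H bond energy.
Σ(broken) = 1×856 + 2×399 + 1×D = 1654 + D
Σ(formed) = 4×399 + 1×599 = 2195
ΔH = Σ(broken) − Σ(formed) = (1654 + D) − (2195) = −541 + D
Setting this equal to −90 kJ gives D = 451 kJ/mol.

D(H-H) ≈ 451 kJ/mol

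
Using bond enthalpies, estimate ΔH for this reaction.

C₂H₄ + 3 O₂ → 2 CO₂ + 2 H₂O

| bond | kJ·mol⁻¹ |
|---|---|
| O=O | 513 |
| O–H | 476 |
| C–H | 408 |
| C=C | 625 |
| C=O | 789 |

ΔH ≈ −1264 kJ

Bonds broken (reactants):
  C–H: 4 × 408 = 1632
  C=C: 1 × 625 = 625
  O=O: 3 × 513 = 1539
  Σ(broken) = 3796 kJ
Bonds formed (products):
  C=O: 4 × 789 = 3156
  O–H: 4 × 476 = 1904
  Σ(formed) = 5060 kJ
ΔH = Σ(broken) − Σ(formed) = 3796 − 5060 = −1264 kJ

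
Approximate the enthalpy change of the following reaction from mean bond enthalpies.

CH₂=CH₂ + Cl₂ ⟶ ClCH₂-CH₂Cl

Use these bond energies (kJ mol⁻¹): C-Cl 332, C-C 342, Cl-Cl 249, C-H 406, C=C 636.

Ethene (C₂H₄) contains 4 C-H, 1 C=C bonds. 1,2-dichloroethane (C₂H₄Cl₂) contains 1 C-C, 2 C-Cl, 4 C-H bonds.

Bonds broken (reactants):
  C-H: 4 × 406 = 1624
  C=C: 1 × 636 = 636
  Cl-Cl: 1 × 249 = 249
  Σ(broken) = 2509 kJ
Bonds formed (products):
  C-C: 1 × 342 = 342
  C-Cl: 2 × 332 = 664
  C-H: 4 × 406 = 1624
  Σ(formed) = 2630 kJ
ΔH = Σ(broken) − Σ(formed) = 2509 − 2630 = −121 kJ

ΔH ≈ −121 kJ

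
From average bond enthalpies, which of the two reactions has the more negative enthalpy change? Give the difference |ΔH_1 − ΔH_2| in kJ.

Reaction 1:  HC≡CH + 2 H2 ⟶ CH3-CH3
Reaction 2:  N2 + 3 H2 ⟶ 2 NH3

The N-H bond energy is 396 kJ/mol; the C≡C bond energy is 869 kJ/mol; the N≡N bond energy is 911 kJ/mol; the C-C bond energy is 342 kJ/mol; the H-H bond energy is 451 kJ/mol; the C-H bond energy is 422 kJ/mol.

Reaction 1, by 147 kJ

Reaction 1:
  Bonds broken (reactants):
    C≡C: 1 × 869 = 869
    C-H: 2 × 422 = 844
    H-H: 2 × 451 = 902
    Σ(broken) = 2615 kJ
  Bonds formed (products):
    C-C: 1 × 342 = 342
    C-H: 6 × 422 = 2532
    Σ(formed) = 2874 kJ
  ΔH_1 = 2615 − 2874 = −259 kJ
Reaction 2:
  Bonds broken (reactants):
    H-H: 3 × 451 = 1353
    N≡N: 1 × 911 = 911
    Σ(broken) = 2264 kJ
  Bonds formed (products):
    N-H: 6 × 396 = 2376
    Σ(formed) = 2376 kJ
  ΔH_2 = 2264 − 2376 = −112 kJ
ΔH_1 − ΔH_2 = −147 kJ, so reaction 1 has the more negative ΔH; |ΔH_1 − ΔH_2| = 147 kJ.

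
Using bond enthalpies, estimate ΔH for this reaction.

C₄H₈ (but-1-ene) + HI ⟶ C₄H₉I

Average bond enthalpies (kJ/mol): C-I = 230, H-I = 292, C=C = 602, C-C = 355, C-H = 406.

ΔH ≈ −97 kJ

Bonds broken (reactants):
  C-C: 2 × 355 = 710
  C-H: 8 × 406 = 3248
  C=C: 1 × 602 = 602
  H-I: 1 × 292 = 292
  Σ(broken) = 4852 kJ
Bonds formed (products):
  C-C: 3 × 355 = 1065
  C-H: 9 × 406 = 3654
  C-I: 1 × 230 = 230
  Σ(formed) = 4949 kJ
ΔH = Σ(broken) − Σ(formed) = 4852 − 4949 = −97 kJ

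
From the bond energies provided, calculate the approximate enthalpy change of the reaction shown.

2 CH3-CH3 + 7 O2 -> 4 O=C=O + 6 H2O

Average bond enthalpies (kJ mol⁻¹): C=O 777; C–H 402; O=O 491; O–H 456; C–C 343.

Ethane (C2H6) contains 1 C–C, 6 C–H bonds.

Bonds broken (reactants):
  C–C: 2 × 343 = 686
  C–H: 12 × 402 = 4824
  O=O: 7 × 491 = 3437
  Σ(broken) = 8947 kJ
Bonds formed (products):
  C=O: 8 × 777 = 6216
  O–H: 12 × 456 = 5472
  Σ(formed) = 11688 kJ
ΔH = Σ(broken) − Σ(formed) = 8947 − 11688 = −2741 kJ

ΔH ≈ −2741 kJ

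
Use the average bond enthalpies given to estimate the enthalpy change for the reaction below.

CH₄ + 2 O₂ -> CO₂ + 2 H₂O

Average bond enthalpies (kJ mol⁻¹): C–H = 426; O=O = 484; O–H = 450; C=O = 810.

ΔH ≈ −748 kJ

Bonds broken (reactants):
  C–H: 4 × 426 = 1704
  O=O: 2 × 484 = 968
  Σ(broken) = 2672 kJ
Bonds formed (products):
  C=O: 2 × 810 = 1620
  O–H: 4 × 450 = 1800
  Σ(formed) = 3420 kJ
ΔH = Σ(broken) − Σ(formed) = 2672 − 3420 = −748 kJ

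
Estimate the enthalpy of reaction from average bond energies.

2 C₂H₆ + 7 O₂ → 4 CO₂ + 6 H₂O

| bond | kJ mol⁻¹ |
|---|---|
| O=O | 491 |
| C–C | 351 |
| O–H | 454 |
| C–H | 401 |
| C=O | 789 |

ΔH ≈ −2809 kJ

Bonds broken (reactants):
  C–C: 2 × 351 = 702
  C–H: 12 × 401 = 4812
  O=O: 7 × 491 = 3437
  Σ(broken) = 8951 kJ
Bonds formed (products):
  C=O: 8 × 789 = 6312
  O–H: 12 × 454 = 5448
  Σ(formed) = 11760 kJ
ΔH = Σ(broken) − Σ(formed) = 8951 − 11760 = −2809 kJ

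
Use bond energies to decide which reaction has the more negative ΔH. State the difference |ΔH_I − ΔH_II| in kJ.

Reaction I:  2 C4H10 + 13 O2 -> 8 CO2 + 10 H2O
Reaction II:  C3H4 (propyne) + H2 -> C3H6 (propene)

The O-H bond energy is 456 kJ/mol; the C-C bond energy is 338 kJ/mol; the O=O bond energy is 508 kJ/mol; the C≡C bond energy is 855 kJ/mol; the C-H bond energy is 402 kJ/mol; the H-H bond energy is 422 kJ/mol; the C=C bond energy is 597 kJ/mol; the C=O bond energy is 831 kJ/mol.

Reaction I, by 5620 kJ

Reaction I:
  Bonds broken (reactants):
    C-C: 6 × 338 = 2028
    C-H: 20 × 402 = 8040
    O=O: 13 × 508 = 6604
    Σ(broken) = 16672 kJ
  Bonds formed (products):
    C=O: 16 × 831 = 13296
    O-H: 20 × 456 = 9120
    Σ(formed) = 22416 kJ
  ΔH_I = 16672 − 22416 = −5744 kJ
Reaction II:
  Bonds broken (reactants):
    C≡C: 1 × 855 = 855
    C-C: 1 × 338 = 338
    C-H: 4 × 402 = 1608
    H-H: 1 × 422 = 422
    Σ(broken) = 3223 kJ
  Bonds formed (products):
    C-C: 1 × 338 = 338
    C-H: 6 × 402 = 2412
    C=C: 1 × 597 = 597
    Σ(formed) = 3347 kJ
  ΔH_II = 3223 − 3347 = −124 kJ
ΔH_I − ΔH_II = −5620 kJ, so reaction I has the more negative ΔH; |ΔH_I − ΔH_II| = 5620 kJ.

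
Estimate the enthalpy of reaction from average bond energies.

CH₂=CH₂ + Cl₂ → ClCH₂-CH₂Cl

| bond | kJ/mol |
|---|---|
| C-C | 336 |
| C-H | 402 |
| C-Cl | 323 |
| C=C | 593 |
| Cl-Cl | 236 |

Bonds broken (reactants):
  C-H: 4 × 402 = 1608
  C=C: 1 × 593 = 593
  Cl-Cl: 1 × 236 = 236
  Σ(broken) = 2437 kJ
Bonds formed (products):
  C-C: 1 × 336 = 336
  C-Cl: 2 × 323 = 646
  C-H: 4 × 402 = 1608
  Σ(formed) = 2590 kJ
ΔH = Σ(broken) − Σ(formed) = 2437 − 2590 = −153 kJ

ΔH ≈ −153 kJ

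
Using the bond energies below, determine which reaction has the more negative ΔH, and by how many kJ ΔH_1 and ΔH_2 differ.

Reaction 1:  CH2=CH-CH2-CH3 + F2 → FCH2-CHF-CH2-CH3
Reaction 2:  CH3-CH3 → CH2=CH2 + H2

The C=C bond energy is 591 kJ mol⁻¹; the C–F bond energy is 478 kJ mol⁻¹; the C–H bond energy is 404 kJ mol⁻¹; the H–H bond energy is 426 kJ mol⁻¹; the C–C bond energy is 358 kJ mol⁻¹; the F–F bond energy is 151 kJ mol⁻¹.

Reaction 1:
  Bonds broken (reactants):
    C–C: 2 × 358 = 716
    C–H: 8 × 404 = 3232
    C=C: 1 × 591 = 591
    F–F: 1 × 151 = 151
    Σ(broken) = 4690 kJ
  Bonds formed (products):
    C–C: 3 × 358 = 1074
    C–F: 2 × 478 = 956
    C–H: 8 × 404 = 3232
    Σ(formed) = 5262 kJ
  ΔH_1 = 4690 − 5262 = −572 kJ
Reaction 2:
  Bonds broken (reactants):
    C–C: 1 × 358 = 358
    C–H: 6 × 404 = 2424
    Σ(broken) = 2782 kJ
  Bonds formed (products):
    C–H: 4 × 404 = 1616
    C=C: 1 × 591 = 591
    H–H: 1 × 426 = 426
    Σ(formed) = 2633 kJ
  ΔH_2 = 2782 − 2633 = +149 kJ
ΔH_1 − ΔH_2 = −721 kJ, so reaction 1 has the more negative ΔH; |ΔH_1 − ΔH_2| = 721 kJ.

Reaction 1, by 721 kJ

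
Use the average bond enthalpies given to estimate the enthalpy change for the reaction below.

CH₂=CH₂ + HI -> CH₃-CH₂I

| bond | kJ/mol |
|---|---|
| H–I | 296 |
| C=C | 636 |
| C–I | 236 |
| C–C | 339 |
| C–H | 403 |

Bonds broken (reactants):
  C–H: 4 × 403 = 1612
  C=C: 1 × 636 = 636
  H–I: 1 × 296 = 296
  Σ(broken) = 2544 kJ
Bonds formed (products):
  C–C: 1 × 339 = 339
  C–H: 5 × 403 = 2015
  C–I: 1 × 236 = 236
  Σ(formed) = 2590 kJ
ΔH = Σ(broken) − Σ(formed) = 2544 − 2590 = −46 kJ

ΔH ≈ −46 kJ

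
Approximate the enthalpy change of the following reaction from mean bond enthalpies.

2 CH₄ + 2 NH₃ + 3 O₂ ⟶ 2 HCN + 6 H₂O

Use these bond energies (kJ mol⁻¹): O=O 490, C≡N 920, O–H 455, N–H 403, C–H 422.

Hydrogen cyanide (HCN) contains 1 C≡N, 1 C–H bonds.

ΔH ≈ −880 kJ

Bonds broken (reactants):
  C–H: 8 × 422 = 3376
  N–H: 6 × 403 = 2418
  O=O: 3 × 490 = 1470
  Σ(broken) = 7264 kJ
Bonds formed (products):
  C≡N: 2 × 920 = 1840
  C–H: 2 × 422 = 844
  O–H: 12 × 455 = 5460
  Σ(formed) = 8144 kJ
ΔH = Σ(broken) − Σ(formed) = 7264 − 8144 = −880 kJ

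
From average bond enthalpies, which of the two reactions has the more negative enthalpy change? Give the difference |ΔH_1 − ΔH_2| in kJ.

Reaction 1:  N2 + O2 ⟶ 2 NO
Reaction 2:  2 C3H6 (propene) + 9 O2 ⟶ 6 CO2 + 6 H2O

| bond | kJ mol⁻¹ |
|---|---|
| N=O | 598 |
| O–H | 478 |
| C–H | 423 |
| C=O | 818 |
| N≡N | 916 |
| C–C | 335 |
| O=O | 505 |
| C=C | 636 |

Reaction 1:
  Bonds broken (reactants):
    N≡N: 1 × 916 = 916
    O=O: 1 × 505 = 505
    Σ(broken) = 1421 kJ
  Bonds formed (products):
    N=O: 2 × 598 = 1196
    Σ(formed) = 1196 kJ
  ΔH_1 = 1421 − 1196 = +225 kJ
Reaction 2:
  Bonds broken (reactants):
    C–C: 2 × 335 = 670
    C–H: 12 × 423 = 5076
    C=C: 2 × 636 = 1272
    O=O: 9 × 505 = 4545
    Σ(broken) = 11563 kJ
  Bonds formed (products):
    C=O: 12 × 818 = 9816
    O–H: 12 × 478 = 5736
    Σ(formed) = 15552 kJ
  ΔH_2 = 11563 − 15552 = −3989 kJ
ΔH_1 − ΔH_2 = +4214 kJ, so reaction 2 has the more negative ΔH; |ΔH_1 − ΔH_2| = 4214 kJ.

Reaction 2, by 4214 kJ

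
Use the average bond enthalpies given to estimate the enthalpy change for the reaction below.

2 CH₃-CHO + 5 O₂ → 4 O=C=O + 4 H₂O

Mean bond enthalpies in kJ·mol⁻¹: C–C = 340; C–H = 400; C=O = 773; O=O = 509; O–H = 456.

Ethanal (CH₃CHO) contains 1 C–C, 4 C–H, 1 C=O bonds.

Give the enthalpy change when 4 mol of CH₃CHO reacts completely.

Bonds broken (reactants):
  C–C: 2 × 340 = 680
  C–H: 8 × 400 = 3200
  C=O: 2 × 773 = 1546
  O=O: 5 × 509 = 2545
  Σ(broken) = 7971 kJ
Bonds formed (products):
  C=O: 8 × 773 = 6184
  O–H: 8 × 456 = 3648
  Σ(formed) = 9832 kJ
ΔH = Σ(broken) − Σ(formed) = 7971 − 9832 = −1861 kJ
For 2× the reaction as written: 2 × (−1861) = −3722 kJ

ΔH = −3722 kJ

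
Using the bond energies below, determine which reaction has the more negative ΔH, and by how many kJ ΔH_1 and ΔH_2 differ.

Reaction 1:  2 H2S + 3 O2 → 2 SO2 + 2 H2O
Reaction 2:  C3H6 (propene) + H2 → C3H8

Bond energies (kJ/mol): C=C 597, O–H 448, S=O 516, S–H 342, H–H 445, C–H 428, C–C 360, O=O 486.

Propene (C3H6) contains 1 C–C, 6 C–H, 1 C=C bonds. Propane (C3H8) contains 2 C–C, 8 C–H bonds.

Reaction 1, by 856 kJ

Reaction 1:
  Bonds broken (reactants):
    O=O: 3 × 486 = 1458
    S–H: 4 × 342 = 1368
    Σ(broken) = 2826 kJ
  Bonds formed (products):
    O–H: 4 × 448 = 1792
    S=O: 4 × 516 = 2064
    Σ(formed) = 3856 kJ
  ΔH_1 = 2826 − 3856 = −1030 kJ
Reaction 2:
  Bonds broken (reactants):
    C–C: 1 × 360 = 360
    C–H: 6 × 428 = 2568
    C=C: 1 × 597 = 597
    H–H: 1 × 445 = 445
    Σ(broken) = 3970 kJ
  Bonds formed (products):
    C–C: 2 × 360 = 720
    C–H: 8 × 428 = 3424
    Σ(formed) = 4144 kJ
  ΔH_2 = 3970 − 4144 = −174 kJ
ΔH_1 − ΔH_2 = −856 kJ, so reaction 1 has the more negative ΔH; |ΔH_1 − ΔH_2| = 856 kJ.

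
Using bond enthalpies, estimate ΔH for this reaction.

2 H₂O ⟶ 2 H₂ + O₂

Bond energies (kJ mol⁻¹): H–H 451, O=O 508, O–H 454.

Bonds broken (reactants):
  O–H: 4 × 454 = 1816
  Σ(broken) = 1816 kJ
Bonds formed (products):
  H–H: 2 × 451 = 902
  O=O: 1 × 508 = 508
  Σ(formed) = 1410 kJ
ΔH = Σ(broken) − Σ(formed) = 1816 − 1410 = +406 kJ

ΔH ≈ +406 kJ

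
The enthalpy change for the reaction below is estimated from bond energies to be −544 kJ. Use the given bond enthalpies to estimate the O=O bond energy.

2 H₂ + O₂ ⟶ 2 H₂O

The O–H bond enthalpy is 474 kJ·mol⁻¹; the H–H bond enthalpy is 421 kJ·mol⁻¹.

D(O=O) ≈ 510 kJ/mol

Let D be the O=O bond energy.
Σ(broken) = 2×421 + 1×D = 842 + D
Σ(formed) = 4×474 = 1896
ΔH = Σ(broken) − Σ(formed) = (842 + D) − (1896) = −1054 + D
Setting this equal to −544 kJ gives D = 510 kJ/mol.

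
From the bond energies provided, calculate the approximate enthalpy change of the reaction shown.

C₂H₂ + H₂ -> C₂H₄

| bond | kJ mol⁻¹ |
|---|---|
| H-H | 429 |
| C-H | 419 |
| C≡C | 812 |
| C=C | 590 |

ΔH ≈ −187 kJ

Bonds broken (reactants):
  C≡C: 1 × 812 = 812
  C-H: 2 × 419 = 838
  H-H: 1 × 429 = 429
  Σ(broken) = 2079 kJ
Bonds formed (products):
  C-H: 4 × 419 = 1676
  C=C: 1 × 590 = 590
  Σ(formed) = 2266 kJ
ΔH = Σ(broken) − Σ(formed) = 2079 − 2266 = −187 kJ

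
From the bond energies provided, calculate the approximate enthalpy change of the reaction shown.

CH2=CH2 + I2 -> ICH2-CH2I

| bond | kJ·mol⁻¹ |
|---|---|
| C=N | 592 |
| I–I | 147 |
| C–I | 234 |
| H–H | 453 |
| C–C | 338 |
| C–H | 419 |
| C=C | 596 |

ΔH ≈ −63 kJ

Bonds broken (reactants):
  C–H: 4 × 419 = 1676
  C=C: 1 × 596 = 596
  I–I: 1 × 147 = 147
  Σ(broken) = 2419 kJ
Bonds formed (products):
  C–C: 1 × 338 = 338
  C–H: 4 × 419 = 1676
  C–I: 2 × 234 = 468
  Σ(formed) = 2482 kJ
ΔH = Σ(broken) − Σ(formed) = 2419 − 2482 = −63 kJ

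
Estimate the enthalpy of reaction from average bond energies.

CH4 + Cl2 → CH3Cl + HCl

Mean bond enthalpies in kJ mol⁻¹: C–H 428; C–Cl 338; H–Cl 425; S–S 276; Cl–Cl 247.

Bonds broken (reactants):
  C–H: 4 × 428 = 1712
  Cl–Cl: 1 × 247 = 247
  Σ(broken) = 1959 kJ
Bonds formed (products):
  C–Cl: 1 × 338 = 338
  C–H: 3 × 428 = 1284
  H–Cl: 1 × 425 = 425
  Σ(formed) = 2047 kJ
ΔH = Σ(broken) − Σ(formed) = 1959 − 2047 = −88 kJ

ΔH ≈ −88 kJ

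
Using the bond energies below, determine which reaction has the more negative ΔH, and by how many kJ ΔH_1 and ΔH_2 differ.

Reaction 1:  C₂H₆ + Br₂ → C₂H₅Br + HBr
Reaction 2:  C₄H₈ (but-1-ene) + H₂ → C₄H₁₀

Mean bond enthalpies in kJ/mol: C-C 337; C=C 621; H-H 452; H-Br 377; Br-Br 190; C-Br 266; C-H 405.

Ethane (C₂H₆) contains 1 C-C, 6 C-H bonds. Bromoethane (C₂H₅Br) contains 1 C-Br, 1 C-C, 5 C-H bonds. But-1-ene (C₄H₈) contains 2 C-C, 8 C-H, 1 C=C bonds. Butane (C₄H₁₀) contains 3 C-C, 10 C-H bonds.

Reaction 1:
  Bonds broken (reactants):
    Br-Br: 1 × 190 = 190
    C-C: 1 × 337 = 337
    C-H: 6 × 405 = 2430
    Σ(broken) = 2957 kJ
  Bonds formed (products):
    C-Br: 1 × 266 = 266
    C-C: 1 × 337 = 337
    C-H: 5 × 405 = 2025
    H-Br: 1 × 377 = 377
    Σ(formed) = 3005 kJ
  ΔH_1 = 2957 − 3005 = −48 kJ
Reaction 2:
  Bonds broken (reactants):
    C-C: 2 × 337 = 674
    C-H: 8 × 405 = 3240
    C=C: 1 × 621 = 621
    H-H: 1 × 452 = 452
    Σ(broken) = 4987 kJ
  Bonds formed (products):
    C-C: 3 × 337 = 1011
    C-H: 10 × 405 = 4050
    Σ(formed) = 5061 kJ
  ΔH_2 = 4987 − 5061 = −74 kJ
ΔH_1 − ΔH_2 = +26 kJ, so reaction 2 has the more negative ΔH; |ΔH_1 − ΔH_2| = 26 kJ.

Reaction 2, by 26 kJ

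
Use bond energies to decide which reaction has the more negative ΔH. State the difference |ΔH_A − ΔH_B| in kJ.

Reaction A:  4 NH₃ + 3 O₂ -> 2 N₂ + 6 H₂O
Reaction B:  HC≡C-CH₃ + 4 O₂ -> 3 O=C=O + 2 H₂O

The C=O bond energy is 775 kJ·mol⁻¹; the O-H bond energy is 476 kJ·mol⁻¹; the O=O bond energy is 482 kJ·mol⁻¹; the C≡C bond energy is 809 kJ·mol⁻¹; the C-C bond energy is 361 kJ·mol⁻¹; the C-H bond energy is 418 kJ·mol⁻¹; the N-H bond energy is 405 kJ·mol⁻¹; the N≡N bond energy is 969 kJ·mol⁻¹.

Reaction B, by 440 kJ

Reaction A:
  Bonds broken (reactants):
    N-H: 12 × 405 = 4860
    O=O: 3 × 482 = 1446
    Σ(broken) = 6306 kJ
  Bonds formed (products):
    N≡N: 2 × 969 = 1938
    O-H: 12 × 476 = 5712
    Σ(formed) = 7650 kJ
  ΔH_A = 6306 − 7650 = −1344 kJ
Reaction B:
  Bonds broken (reactants):
    C≡C: 1 × 809 = 809
    C-C: 1 × 361 = 361
    C-H: 4 × 418 = 1672
    O=O: 4 × 482 = 1928
    Σ(broken) = 4770 kJ
  Bonds formed (products):
    C=O: 6 × 775 = 4650
    O-H: 4 × 476 = 1904
    Σ(formed) = 6554 kJ
  ΔH_B = 4770 − 6554 = −1784 kJ
ΔH_A − ΔH_B = +440 kJ, so reaction B has the more negative ΔH; |ΔH_A − ΔH_B| = 440 kJ.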